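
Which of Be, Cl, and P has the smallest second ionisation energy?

Be

IE_2 is the cost of taking one more electron from the +1 cation: Be⁺ still has 1 valence electron; Cl⁺ still has 6 valence electrons; P⁺ still has 4 valence electrons.
All are still removing valence electrons, so compare the +1 ions as you would atoms: IE_2 generally rises across a period (higher Z_eff) and falls down a group (larger shell), subject to the usual subshell exceptions.
Valence configurations: Be⁺ [He]2s¹, Cl⁺ [Ne]3s²3p⁴, P⁺ [Ne]3s²3p².
The numbers (kJ/mol): Be 1757, Cl 2298, P 1907.
Hence IE_2: Be < P < Cl.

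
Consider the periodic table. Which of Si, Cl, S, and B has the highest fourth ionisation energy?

B

IE_4 is the cost of taking one more electron from the +3 cation: Si³⁺ still has 1 valence electron; Cl³⁺ still has 4 valence electrons; S³⁺ still has 3 valence electrons; B³⁺ is the bare [He] core.
Breaking into a closed-shell core is much more expensive than removing a leftover valence electron — B has the largest IE_4 here.
Valence configurations: Si³⁺ [Ne]3s¹, Cl³⁺ [Ne]3s²3p², S³⁺ [Ne]3s²3p¹.
Approximate IE_4 values (kJ/mol): Si 4356, Cl 5159, S 4556, B 25026.
Putting it together, IE_4: Si < S < Cl < B.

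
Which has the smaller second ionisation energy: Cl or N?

Cl

Consider each +1 ion: Cl⁺ still has 6 valence electrons; N⁺ still has 4 valence electrons.
All are still removing valence electrons, so compare the +1 ions as you would atoms: IE_2 generally rises across a period (higher Z_eff) and falls down a group (larger shell), subject to the usual subshell exceptions.
Valence configurations: Cl⁺ [Ne]3s²3p⁴, N⁺ [He]2s²2p².
Approximate IE_2 values (kJ/mol): Cl 2298, N 2856.
So the second ionization energies run Cl < N.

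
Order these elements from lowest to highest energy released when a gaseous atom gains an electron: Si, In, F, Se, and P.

F is in period 2, group 17; Si is in period 3, group 14; P is in period 3, group 15; Se is in period 4, group 16; In is in period 5, group 13.
EA tends to increase across a period and decrease down a group, though the pattern is less regular than for IE or radius.
These span different periods and groups, so the two trends combine.
P > In: relative to In, both the across-period and down-group shifts push P's electron affinity up.
Si > P: this pair runs against the simple trend — see the exception note.
Se > Si: period and group pull opposite ways; the across-period shift dominates (195 vs 134 kJ/mol).
F > Se: relative to Se, both the across-period and down-group shifts push F's electron affinity up.
Note the exception: Si has a higher electron affinity than P, contrary to the simple trend — adding an electron to P's half-filled 3p³ is unfavourable, so Si (3p²) has the more exothermic EA.
Tabulated electron affinity (kJ/mol): F 328, Si 134, P 72, Se 195, In 29.
So from lowest to highest: In < P < Si < Se < F.

In < P < Si < Se < F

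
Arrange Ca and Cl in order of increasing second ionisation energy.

Ca, Cl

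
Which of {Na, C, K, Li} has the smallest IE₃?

K

After 2 electrons have been removed, what remains? Na²⁺ is already 1 electron into the core; C²⁺ still has 2 valence electrons; K²⁺ is already 1 electron into the core; Li²⁺ is already 1 electron into the core.
Usually core removal costs more than valence removal, but here the competition is close: a tightly held n=2 valence electron can cost more to remove than an n=3 core electron, so the actual values have to decide it.
Approximate IE_3 values (kJ/mol): Na 6910, C 4620, K 4420, Li 11815.
Hence IE_3: K < C < Na < Li.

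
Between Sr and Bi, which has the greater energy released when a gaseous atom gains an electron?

Sr is in period 5, group 2; Bi is in period 6, group 15.
Electron affinity generally becomes more exothermic across a period toward the halogens and less exothermic down a group.
These span different periods and groups, so the two trends combine.
Bi > Sr: the two effects oppose for this pair; the across-period effect wins (91 vs 5 kJ/mol).
For reference (kJ/mol): Sr 5, Bi 91.
So Bi has the greater energy released when a gaseous atom gains an electron (Bi > Sr).

Bi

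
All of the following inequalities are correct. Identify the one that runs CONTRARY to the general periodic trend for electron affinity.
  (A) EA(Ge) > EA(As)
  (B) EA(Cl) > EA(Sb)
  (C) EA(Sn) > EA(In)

The general trend: electron affinity increases across a period and decreases down a group.
(A) Ge (period 4, group 14) vs As (period 4, group 15): the stated order contradicts the simple trend.
(B) Cl (period 3, group 17) vs Sb (period 5, group 15): the stated order agrees with the simple trend.
(C) Sn (period 5, group 14) vs In (period 5, group 13): the stated order agrees with the simple trend.
The exception is (A): adding an electron to As's half-filled 4p³ is unfavourable, so Ge (4p²) has the more exothermic EA.

(A)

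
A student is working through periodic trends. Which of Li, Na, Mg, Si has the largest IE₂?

Li

The second ionization energy removes an electron from the +1 ion. For each element: Li⁺ is the bare [He] core; Na⁺ is the bare [Ne] core; Mg⁺ still has 1 valence electron; Si⁺ still has 3 valence electrons.
Breaking into a closed-shell core is much more expensive than removing a leftover valence electron — Na and Li have the largest IE_2 here.
Valence configurations: Mg⁺ [Ne]3s¹, Si⁺ [Ne]3s²3p¹.
Approximate IE_2 values (kJ/mol): Li 7298, Na 4562, Mg 1451, Si 1577.
Overall IE_2 order: Mg < Si < Na < Li.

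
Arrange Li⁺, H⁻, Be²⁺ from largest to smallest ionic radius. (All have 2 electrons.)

H⁻ > Li⁺ > Be²⁺

All of these have 2 electrons, so size is governed by nuclear charge alone: the more protons, the stronger the pull on the same electron cloud, and the smaller the ion.
Nuclear charges: Be²⁺ (Z=4), Li⁺ (Z=3), H⁻ (Z=1).
Largest to smallest: H⁻ > Li⁺ > Be²⁺.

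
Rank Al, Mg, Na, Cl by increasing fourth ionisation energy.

Cl < Na < Mg < Al

Consider each +3 ion: Al³⁺ is the bare [Ne] core; Mg³⁺ is already 1 electron into the core; Na³⁺ is already 2 electrons into the core; Cl³⁺ still has 4 valence electrons.
Pulling an electron out of a noble-gas core costs far more than removing a remaining valence electron, so Na, Mg and Al sit at the high end of IE_4.
Approximate IE_4 values (kJ/mol): Al 11577, Mg 10543, Na 9543, Cl 5159.
Putting it together, IE_4: Cl < Na < Mg < Al.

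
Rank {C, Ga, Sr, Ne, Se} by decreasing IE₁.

Across a period the outer electron is held more tightly (higher IE₁); down a group it sits in a higher shell, more shielded, and comes off more easily.
These span different periods and groups, so the two trends combine.
Ga > Sr: both effects reinforce here, so Ga is clearly the higher of the two.
Se > Ga: both are in period 4; the period trend gives Se the larger value.
C > Se: period and group pull opposite ways; the down-group shift dominates (1086 vs 941 kJ/mol).
Ne > C: Ne lies to the right of C in period 2, so the across-period effect alone puts Ne higher.
For reference (kJ/mol): C 1086, Ne 2081, Ga 579, Se 941, Sr 550.
So from highest to lowest: Ne > C > Se > Ga > Sr.

Ne, C, Se, Ga, Sr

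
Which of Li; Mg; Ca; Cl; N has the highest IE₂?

Li

IE_2 is the cost of taking one more electron from the +1 cation: Li⁺ is the bare [He] core; Mg⁺ still has 1 valence electron; Ca⁺ still has 1 valence electron; Cl⁺ still has 6 valence electrons; N⁺ still has 4 valence electrons.
Breaking into a closed-shell core is much more expensive than removing a leftover valence electron — Li has the largest IE_2 here.
Valence configurations: Mg⁺ [Ne]3s¹, Ca⁺ [Ar]4s¹, Cl⁺ [Ne]3s²3p⁴, N⁺ [He]2s²2p².
The numbers (kJ/mol): Li 7298, Mg 1451, Ca 1145, Cl 2298, N 2856.
Putting it together, IE_2: Ca < Mg < Cl < N < Li.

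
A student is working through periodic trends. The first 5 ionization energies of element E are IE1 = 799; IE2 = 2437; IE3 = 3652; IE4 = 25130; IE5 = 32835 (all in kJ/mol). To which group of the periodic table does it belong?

Group 13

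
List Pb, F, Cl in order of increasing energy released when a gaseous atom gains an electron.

Pb < F < Cl

F is in period 2, group 17; Cl is in period 3, group 17; Pb is in period 6, group 14.
Atoms with high Z_eff and room in the valence shell (especially the halogens) have the most exothermic electron affinities.
Here both period and group differ, so the two effects have to be weighed against each other.
F > Pb: relative to Pb, both the across-period and down-group shifts push F's electron affinity up.
Cl > F: this pair runs against the simple trend — see the exception note.
Note the exception: Cl has a higher electron affinity than F, contrary to the simple trend — F's small 2p subshell makes the incoming electron feel strong e⁻–e⁻ repulsion, so Cl actually releases more energy on gaining an electron.
Tabulated electron affinity (kJ/mol): F 328, Cl 349, Pb 35.
So from lowest to highest: Pb < F < Cl.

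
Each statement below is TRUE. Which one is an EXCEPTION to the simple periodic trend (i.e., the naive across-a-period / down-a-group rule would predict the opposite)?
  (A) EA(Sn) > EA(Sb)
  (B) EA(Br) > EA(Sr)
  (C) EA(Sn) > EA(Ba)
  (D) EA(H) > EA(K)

The general trend: electron affinity increases across a period and decreases down a group.
(A) Sn (period 5, group 14) vs Sb (period 5, group 15): the stated order contradicts the simple trend.
(B) Br (period 4, group 17) vs Sr (period 5, group 2): the stated order agrees with the simple trend.
(C) Sn (period 5, group 14) vs Ba (period 6, group 2): the stated order agrees with the simple trend.
(D) H (period 1, group 1) vs K (period 4, group 1): the stated order agrees with the simple trend.
The exception is (A): adding an electron to Sb's half-filled 5p³ is unfavourable, so Sn has the more exothermic EA.

(A)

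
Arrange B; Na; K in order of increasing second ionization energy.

B < K < Na

IE_2 is the cost of taking one more electron from the +1 cation: B⁺ still has 2 valence electrons; Na⁺ is the bare [Ne] core; K⁺ is the bare [Ar] core.
Breaking into a closed-shell core is much more expensive than removing a leftover valence electron — K and Na have the largest IE_2 here.
The numbers (kJ/mol): B 2427, Na 4562, K 3052.
Hence IE_2: B < K < Na.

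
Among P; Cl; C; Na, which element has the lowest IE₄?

P

IE_4 is the cost of taking one more electron from the +3 cation: P³⁺ still has 2 valence electrons; Cl³⁺ still has 4 valence electrons; C³⁺ still has 1 valence electron; Na³⁺ is already 2 electrons into the core.
Core electrons are held far more tightly than valence electrons, so Na tops the IE_4 order.
Valence configurations: P³⁺ [Ne]3s², Cl³⁺ [Ne]3s²3p², C³⁺ [He]2s¹.
Approximate IE_4 values (kJ/mol): P 4964, Cl 5159, C 6223, Na 9543.
Putting it together, IE_4: P < Cl < C < Na.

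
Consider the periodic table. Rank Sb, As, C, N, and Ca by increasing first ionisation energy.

Ca < Sb < As < C < N

C is in period 2, group 14; N is in period 2, group 15; Ca is in period 4, group 2; As is in period 4, group 15; Sb is in period 5, group 15.
Removing the outermost electron gets harder across a period and easier down a group.
Here both period and group differ, so the two effects have to be weighed against each other.
Sb > Ca: the two effects oppose for this pair; the across-period effect wins (831 vs 590 kJ/mol).
As > Sb: they share group 15; the group trend gives As the larger value.
C > As: period and group pull opposite ways; the down-group shift dominates (1086 vs 947 kJ/mol).
N > C: both are in period 2; the period trend gives N the larger value.
Tabulated first ionization energy (kJ/mol): C 1086, N 1402, Ca 590, As 947, Sb 831.
So from lowest to highest: Ca < Sb < As < C < N.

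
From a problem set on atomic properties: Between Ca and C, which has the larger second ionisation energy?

The second ionization energy removes an electron from the +1 ion. For each element: Ca⁺ still has 1 valence electron; C⁺ still has 3 valence electrons.
All are still removing valence electrons, so compare the +1 ions as you would atoms: IE_2 generally rises across a period (higher Z_eff) and falls down a group (larger shell), subject to the usual subshell exceptions.
Valence configurations: Ca⁺ [Ar]4s¹, C⁺ [He]2s²2p¹.
Tabulated IE_2 (kJ/mol): Ca 1145, C 2353.
Putting it together, IE_2: Ca < C.

C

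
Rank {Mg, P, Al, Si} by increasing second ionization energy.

Mg, Si, Al, P

After 1 electron has been removed, what remains? Mg⁺ still has 1 valence electron; P⁺ still has 4 valence electrons; Al⁺ still has 2 valence electrons; Si⁺ still has 3 valence electrons.
All are still removing valence electrons, so compare the +1 ions as you would atoms: IE_2 generally rises across a period (higher Z_eff) and falls down a group (larger shell), subject to the usual subshell exceptions.
Valence configurations: Mg⁺ [Ne]3s¹, P⁺ [Ne]3s²3p², Al⁺ [Ne]3s², Si⁺ [Ne]3s²3p¹.
Si⁺ loses a lone 3p electron whereas Al⁺ must break into a filled 3s² pair, so IE_2(Al) > IE_2(Si) even though Si has the higher nuclear charge.
Tabulated IE_2 (kJ/mol): Mg 1451, P 1907, Al 1817, Si 1577.
Overall IE_2 order: Mg < Si < Al < P.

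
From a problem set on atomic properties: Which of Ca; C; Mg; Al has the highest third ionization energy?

Mg

The third ionization energy removes an electron from the +2 ion. For each element: Ca²⁺ is the bare [Ar] core; C²⁺ still has 2 valence electrons; Mg²⁺ is the bare [Ne] core; Al²⁺ still has 1 valence electron.
Pulling an electron out of a noble-gas core costs far more than removing a remaining valence electron, so Ca and Mg sit at the high end of IE_3.
Valence configurations: C²⁺ [He]2s², Al²⁺ [Ne]3s¹.
The numbers (kJ/mol): Ca 4912, C 4620, Mg 7733, Al 2745.
Hence IE_3: Al < C < Ca < Mg.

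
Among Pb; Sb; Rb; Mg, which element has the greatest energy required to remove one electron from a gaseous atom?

Sb

Mg is in period 3, group 2; Rb is in period 5, group 1; Sb is in period 5, group 15; Pb is in period 6, group 14.
Across a period the outer electron is held more tightly (higher IE₁); down a group it sits in a higher shell, more shielded, and comes off more easily.
Neither a single period nor a single group — weigh both effects.
Pb > Rb: period and group pull opposite ways; the across-period shift dominates (716 vs 403 kJ/mol).
Mg > Pb: the two effects oppose for this pair; the down-group effect wins (738 vs 716 kJ/mol).
Sb > Mg: period and group pull opposite ways; the across-period shift dominates (831 vs 738 kJ/mol).
Tabulated first ionization energy (kJ/mol): Mg 738, Rb 403, Sb 831, Pb 716.
The greatest energy required to remove one electron from a gaseous atom among these belongs to Sb.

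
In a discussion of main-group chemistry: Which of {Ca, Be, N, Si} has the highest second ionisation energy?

N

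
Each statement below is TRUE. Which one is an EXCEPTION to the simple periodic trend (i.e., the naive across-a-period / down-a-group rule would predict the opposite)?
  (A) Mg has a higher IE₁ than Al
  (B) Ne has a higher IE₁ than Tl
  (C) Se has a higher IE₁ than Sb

(A)

The general trend: IE₁ increases across a period and decreases down a group.
(A) Mg (period 3, group 2) vs Al (period 3, group 13): the stated order contradicts the simple trend.
(B) Ne (period 2, group 18) vs Tl (period 6, group 13): the stated order agrees with the simple trend.
(C) Se (period 4, group 16) vs Sb (period 5, group 15): the stated order agrees with the simple trend.
The exception is (A): Al's single 3p electron is easier to remove than one from Mg's filled 3s².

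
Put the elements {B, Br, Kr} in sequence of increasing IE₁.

B < Br < Kr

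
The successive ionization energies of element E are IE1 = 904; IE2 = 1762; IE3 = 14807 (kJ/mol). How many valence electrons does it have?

2

Look for the largest jump between consecutive ionization energies: IE3/IE2 ≈ 8.4, far larger than any earlier ratio.
That jump marks the point where a core electron is being removed. So the atom has 2 valence electrons.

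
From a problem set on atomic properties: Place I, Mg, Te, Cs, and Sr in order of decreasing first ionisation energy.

IE₁ increases left→right with effective nuclear charge and decreases top→bottom as the valence shell moves farther out.
Neither a single period nor a single group — weigh both effects.
Sr > Cs: both effects reinforce here, so Sr is clearly the higher of the two.
Mg > Sr: Mg sits above Sr in group 2, so the down-group effect alone puts Mg higher.
Te > Mg: the two effects oppose for this pair; the across-period effect wins (869 vs 738 kJ/mol).
I > Te: both are in period 5; the period trend gives I the larger value.
Approximate values (kJ/mol): Mg 738, Sr 550, Te 869, I 1008, Cs 376.
So from highest to lowest: I > Te > Mg > Sr > Cs.

I > Te > Mg > Sr > Cs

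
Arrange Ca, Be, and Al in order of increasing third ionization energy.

Al < Ca < Be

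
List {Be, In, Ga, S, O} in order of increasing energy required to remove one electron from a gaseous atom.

Removing the outermost electron gets harder across a period and easier down a group.
Here both period and group differ, so the two effects have to be weighed against each other.
Ga > In: they share group 13; the group trend gives Ga the larger value.
Be > Ga: period and group pull opposite ways; the down-group shift dominates (900 vs 579 kJ/mol).
S > Be: period and group pull opposite ways; the across-period shift dominates (1000 vs 900 kJ/mol).
O > S: O sits above S in group 16, so the down-group effect alone puts O higher.
Tabulated first ionization energy (kJ/mol): Be 900, O 1314, S 1000, Ga 579, In 558.
So from lowest to highest: In < Ga < Be < S < O.

In < Ga < Be < S < O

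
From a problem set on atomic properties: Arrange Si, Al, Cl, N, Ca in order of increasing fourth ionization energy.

Si < Cl < Ca < N < Al

IE_4 is the cost of taking one more electron from the +3 cation: Si³⁺ still has 1 valence electron; Al³⁺ is the bare [Ne] core; Cl³⁺ still has 4 valence electrons; N³⁺ still has 2 valence electrons; Ca³⁺ is already 1 electron into the core.
Usually core removal costs more than valence removal, but here the competition is close: a tightly held n=2 valence electron can cost more to remove than an n=3 core electron, so the actual values have to decide it.
Valence configurations: Si³⁺ [Ne]3s¹, Cl³⁺ [Ne]3s²3p², N³⁺ [He]2s².
Tabulated IE_4 (kJ/mol): Si 4356, Al 11577, Cl 5159, N 7475, Ca 6491.
Putting it together, IE_4: Si < Cl < Ca < N < Al.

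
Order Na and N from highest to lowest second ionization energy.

Na > N

The second ionization energy removes an electron from the +1 ion. For each element: Na⁺ is the bare [Ne] core; N⁺ still has 4 valence electrons.
Pulling an electron out of a noble-gas core costs far more than removing a remaining valence electron, so Na sits at the high end of IE_2.
The numbers (kJ/mol): Na 4562, N 2856.
So the second ionization energies run N < Na.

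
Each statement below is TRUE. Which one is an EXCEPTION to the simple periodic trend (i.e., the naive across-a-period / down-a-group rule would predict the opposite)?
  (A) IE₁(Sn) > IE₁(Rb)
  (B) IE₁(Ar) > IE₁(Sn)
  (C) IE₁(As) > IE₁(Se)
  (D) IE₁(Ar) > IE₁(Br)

(C)

The general trend: first ionization energy increases across a period and decreases down a group.
(A) Sn (period 5, group 14) vs Rb (period 5, group 1): the stated order agrees with the simple trend.
(B) Ar (period 3, group 18) vs Sn (period 5, group 14): the stated order agrees with the simple trend.
(C) As (period 4, group 15) vs Se (period 4, group 16): the stated order contradicts the simple trend.
(D) Ar (period 3, group 18) vs Br (period 4, group 17): the stated order agrees with the simple trend.
The exception is (C): Se (4p⁴) ionizes more easily than half-filled As (4p³).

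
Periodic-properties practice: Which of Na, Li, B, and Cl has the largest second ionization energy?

Li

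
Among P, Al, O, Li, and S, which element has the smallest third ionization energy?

After 2 electrons have been removed, what remains? P²⁺ still has 3 valence electrons; Al²⁺ still has 1 valence electron; O²⁺ still has 4 valence electrons; Li²⁺ is already 1 electron into the core; S²⁺ still has 4 valence electrons.
Pulling an electron out of a noble-gas core costs far more than removing a remaining valence electron, so Li sits at the high end of IE_3.
Valence configurations: P²⁺ [Ne]3s²3p¹, Al²⁺ [Ne]3s¹, O²⁺ [He]2s²2p², S²⁺ [Ne]3s²3p².
Tabulated IE_3 (kJ/mol): P 2914, Al 2745, O 5300, Li 11815, S 3357.
Putting it together, IE_3: Al < P < S < O < Li.

Al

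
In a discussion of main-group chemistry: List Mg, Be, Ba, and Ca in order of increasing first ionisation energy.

Ba, Ca, Mg, Be

Be is in period 2, group 2; Mg is in period 3, group 2; Ca is in period 4, group 2; Ba is in period 6, group 2.
Across a period the outer electron is held more tightly (higher IE₁); down a group it sits in a higher shell, more shielded, and comes off more easily.
All are in group 2, so first ionization energy increases up the group.
So from lowest to highest: Ba < Ca < Mg < Be.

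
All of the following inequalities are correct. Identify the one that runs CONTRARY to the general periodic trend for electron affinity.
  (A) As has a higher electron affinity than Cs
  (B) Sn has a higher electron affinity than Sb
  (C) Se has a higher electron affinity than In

(B)

The general trend: electron affinity increases across a period and decreases down a group.
(A) As (period 4, group 15) vs Cs (period 6, group 1): the stated order agrees with the simple trend.
(B) Sn (period 5, group 14) vs Sb (period 5, group 15): the stated order contradicts the simple trend.
(C) Se (period 4, group 16) vs In (period 5, group 13): the stated order agrees with the simple trend.
The exception is (B): adding an electron to Sb's half-filled 5p³ is unfavourable, so Sn has the more exothermic EA.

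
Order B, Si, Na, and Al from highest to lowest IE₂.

IE_2 is the cost of taking one more electron from the +1 cation: B⁺ still has 2 valence electrons; Si⁺ still has 3 valence electrons; Na⁺ is the bare [Ne] core; Al⁺ still has 2 valence electrons.
Breaking into a closed-shell core is much more expensive than removing a leftover valence electron — Na has the largest IE_2 here.
Valence configurations: B⁺ [He]2s², Si⁺ [Ne]3s²3p¹, Al⁺ [Ne]3s².
Si⁺ loses a lone 3p electron whereas Al⁺ must break into a filled 3s² pair, so IE_2(Al) > IE_2(Si) even though Si has the higher nuclear charge.
Tabulated IE_2 (kJ/mol): B 2427, Si 1577, Na 4562, Al 1817.
Hence IE_2: Si < Al < B < Na.

Na > B > Al > Si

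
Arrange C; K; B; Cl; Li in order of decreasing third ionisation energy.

Li > C > K > Cl > B

IE_3 is the cost of taking one more electron from the +2 cation: C²⁺ still has 2 valence electrons; K²⁺ is already 1 electron into the core; B²⁺ still has 1 valence electron; Cl²⁺ still has 5 valence electrons; Li²⁺ is already 1 electron into the core.
Usually core removal costs more than valence removal, but here the competition is close: a tightly held n=2 valence electron can cost more to remove than an n=3 core electron, so the actual values have to decide it.
Valence configurations: C²⁺ [He]2s², B²⁺ [He]2s¹, Cl²⁺ [Ne]3s²3p³.
Tabulated IE_3 (kJ/mol): C 4620, K 4420, B 3660, Cl 3822, Li 11815.
So the third ionization energies run B < Cl < K < C < Li.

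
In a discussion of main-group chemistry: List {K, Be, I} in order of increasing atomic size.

Be, I, K

Be is in period 2, group 2; K is in period 4, group 1; I is in period 5, group 17.
Radius decreases left→right (rising Z_eff, same n) and increases top→bottom (higher n).
These span different periods and groups, so the two trends combine.
I > Be: period and group pull opposite ways; the down-group shift dominates (133 vs 102 pm).
K > I: period and group pull opposite ways; the across-period shift dominates (196 vs 133 pm).
Tabulated atomic radius (pm): Be 102, K 196, I 133.
So from smallest to largest: Be < I < K.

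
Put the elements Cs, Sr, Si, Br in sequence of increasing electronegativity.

Cs < Sr < Si < Br

Electronegativity increases across a period and decreases down a group, tracking effective nuclear charge and atomic size.
Neither a single period nor a single group — weigh both effects.
Sr > Cs: relative to Cs, both the across-period and down-group shifts push Sr's electronegativity up.
Si > Sr: both effects reinforce here, so Si is clearly the higher of the two.
Br > Si: period and group pull opposite ways; the across-period shift dominates (2.96 vs 1.90).
Tabulated electronegativity (Pauling): Si 1.90, Br 2.96, Sr 0.95, Cs 0.79.
So from lowest to highest: Cs < Sr < Si < Br.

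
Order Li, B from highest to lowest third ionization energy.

Li > B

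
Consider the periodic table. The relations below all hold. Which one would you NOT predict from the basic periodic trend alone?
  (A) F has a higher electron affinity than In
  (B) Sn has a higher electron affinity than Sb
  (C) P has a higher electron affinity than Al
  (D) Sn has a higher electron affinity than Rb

(B)

The general trend: electron affinity increases across a period and decreases down a group.
(A) F (period 2, group 17) vs In (period 5, group 13): the stated order agrees with the simple trend.
(B) Sn (period 5, group 14) vs Sb (period 5, group 15): the stated order contradicts the simple trend.
(C) P (period 3, group 15) vs Al (period 3, group 13): the stated order agrees with the simple trend.
(D) Sn (period 5, group 14) vs Rb (period 5, group 1): the stated order agrees with the simple trend.
The exception is (B): adding an electron to Sb's half-filled 5p³ is unfavourable, so Sn has the more exothermic EA.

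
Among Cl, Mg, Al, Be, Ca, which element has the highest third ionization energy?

The third ionization energy removes an electron from the +2 ion. For each element: Cl²⁺ still has 5 valence electrons; Mg²⁺ is the bare [Ne] core; Al²⁺ still has 1 valence electron; Be²⁺ is the bare [He] core; Ca²⁺ is the bare [Ar] core.
Core electrons are held far more tightly than valence electrons, so Ca, Mg and Be top the IE_3 order.
Valence configurations: Cl²⁺ [Ne]3s²3p³, Al²⁺ [Ne]3s¹.
The numbers (kJ/mol): Cl 3822, Mg 7733, Al 2745, Be 14849, Ca 4912.
Putting it together, IE_3: Al < Cl < Ca < Mg < Be.

Be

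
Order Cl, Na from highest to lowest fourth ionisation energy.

Na > Cl

The fourth ionization energy removes an electron from the +3 ion. For each element: Cl³⁺ still has 4 valence electrons; Na³⁺ is already 2 electrons into the core.
Breaking into a closed-shell core is much more expensive than removing a leftover valence electron — Na has the largest IE_4 here.
The numbers (kJ/mol): Cl 5159, Na 9543.
Putting it together, IE_4: Cl < Na.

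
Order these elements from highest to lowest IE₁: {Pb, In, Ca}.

Pb > Ca > In

Ca is in period 4, group 2; In is in period 5, group 13; Pb is in period 6, group 14.
First ionization energy rises across a period (greater Z_eff holds electrons more tightly) and falls down a group (valence electrons are farther from the nucleus).
These sit on a diagonal, where the across-period and down-group effects partly cancel.
Ca > In: the two effects oppose for this pair; the down-group effect wins (590 vs 558 kJ/mol).
Pb > Ca: period and group pull opposite ways; the across-period shift dominates (716 vs 590 kJ/mol).
Tabulated first ionization energy (kJ/mol): Ca 590, In 558, Pb 716.
So from highest to lowest: Pb > Ca > In.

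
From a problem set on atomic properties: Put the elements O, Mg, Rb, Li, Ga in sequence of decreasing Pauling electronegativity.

O, Ga, Mg, Li, Rb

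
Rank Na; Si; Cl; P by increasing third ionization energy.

P, Si, Cl, Na

After 2 electrons have been removed, what remains? Na²⁺ is already 1 electron into the core; Si²⁺ still has 2 valence electrons; Cl²⁺ still has 5 valence electrons; P²⁺ still has 3 valence electrons.
Core electrons are held far more tightly than valence electrons, so Na tops the IE_3 order.
Valence configurations: Si²⁺ [Ne]3s², Cl²⁺ [Ne]3s²3p³, P²⁺ [Ne]3s²3p¹.
P²⁺ loses a lone 3p electron whereas Si²⁺ must break into a filled 3s² pair, so IE_3(Si) > IE_3(P) even though P has the higher nuclear charge.
The numbers (kJ/mol): Na 6910, Si 3232, Cl 3822, P 2914.
So the third ionization energies run P < Si < Cl < Na.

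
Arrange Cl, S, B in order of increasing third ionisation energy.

S < B < Cl

IE_3 is the cost of taking one more electron from the +2 cation: Cl²⁺ still has 5 valence electrons; S²⁺ still has 4 valence electrons; B²⁺ still has 1 valence electron.
All are still removing valence electrons, so compare the +2 ions as you would atoms: IE_3 generally rises across a period (higher Z_eff) and falls down a group (larger shell), subject to the usual subshell exceptions.
Valence configurations: Cl²⁺ [Ne]3s²3p³, S²⁺ [Ne]3s²3p², B²⁺ [He]2s¹.
Tabulated IE_3 (kJ/mol): Cl 3822, S 3357, B 3660.
Putting it together, IE_3: S < B < Cl.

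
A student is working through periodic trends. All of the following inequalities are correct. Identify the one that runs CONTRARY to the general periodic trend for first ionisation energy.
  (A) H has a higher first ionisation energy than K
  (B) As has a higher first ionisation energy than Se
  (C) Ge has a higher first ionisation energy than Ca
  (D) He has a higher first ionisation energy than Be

The general trend: first ionisation energy increases across a period and decreases down a group.
(A) H (period 1, group 1) vs K (period 4, group 1): the stated order agrees with the simple trend.
(B) As (period 4, group 15) vs Se (period 4, group 16): the stated order contradicts the simple trend.
(C) Ge (period 4, group 14) vs Ca (period 4, group 2): the stated order agrees with the simple trend.
(D) He (period 1, group 18) vs Be (period 2, group 2): the stated order agrees with the simple trend.
The exception is (B): Se (4p⁴) ionizes more easily than half-filled As (4p³).

(B)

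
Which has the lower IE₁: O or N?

N is in period 2, group 15; O is in period 2, group 16.
Across a period the outer electron is held more tightly (higher IE₁); down a group it sits in a higher shell, more shielded, and comes off more easily.
All lie in period 2; the across-period trend (first ionization energy increases left to right) applies, with the exception below.
Note the exception: N has a higher first ionization energy than O, contrary to the simple trend — pairing an electron in O's 2p⁴ costs repulsion energy, so O ionizes more easily than half-filled N (2p³).
For reference (kJ/mol): N 1402, O 1314.
So O has the lower IE₁ (O < N).

O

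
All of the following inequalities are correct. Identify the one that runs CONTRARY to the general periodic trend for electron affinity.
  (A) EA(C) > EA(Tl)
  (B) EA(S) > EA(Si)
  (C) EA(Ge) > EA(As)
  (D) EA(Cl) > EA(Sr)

(C)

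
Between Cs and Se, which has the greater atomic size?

Se is in period 4, group 16; Cs is in period 6, group 1.
Radius decreases left→right (rising Z_eff, same n) and increases top→bottom (higher n).
These span different periods and groups, so the two trends combine.
Cs > Se: both effects reinforce here, so Cs is clearly the larger of the two.
Tabulated atomic radius (pm): Se 116, Cs 232.
So Cs has the greater atomic size (Cs > Se).

Cs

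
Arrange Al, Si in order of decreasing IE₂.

Al > Si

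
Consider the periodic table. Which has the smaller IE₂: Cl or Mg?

The second ionization energy removes an electron from the +1 ion. For each element: Cl⁺ still has 6 valence electrons; Mg⁺ still has 1 valence electron.
All are still removing valence electrons, so compare the +1 ions as you would atoms: IE_2 generally rises across a period (higher Z_eff) and falls down a group (larger shell), subject to the usual subshell exceptions.
Valence configurations: Cl⁺ [Ne]3s²3p⁴, Mg⁺ [Ne]3s¹.
Tabulated IE_2 (kJ/mol): Cl 2298, Mg 1451.
Overall IE_2 order: Mg < Cl.

Mg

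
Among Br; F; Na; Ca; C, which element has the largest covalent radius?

Moving right in a period, electrons are added to the same shell under a stronger nuclear pull, so atoms get smaller; moving down, a new shell is opened and atoms get larger.
Neither a single period nor a single group — weigh both effects.
C > F: both are in period 2; the period trend gives C the larger value.
Br > C: the two effects oppose for this pair; the down-group effect wins (114 vs 75 pm).
Na > Br: period and group pull opposite ways; the across-period shift dominates (155 vs 114 pm).
Ca > Na: period and group pull opposite ways; the down-group shift dominates (171 vs 155 pm).
Approximate values (pm): C 75, F 64, Na 155, Ca 171, Br 114.
The largest covalent radius among these belongs to Ca.

Ca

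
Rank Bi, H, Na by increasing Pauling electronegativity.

Electronegativity increases across a period and decreases down a group, tracking effective nuclear charge and atomic size.
Neither a single period nor a single group — weigh both effects.
Bi > Na: period and group pull opposite ways; the across-period shift dominates (2.02 vs 0.93).
H > Bi: period and group pull opposite ways; the down-group shift dominates (2.20 vs 2.02).
Approximate values (Pauling): H 2.20, Na 0.93, Bi 2.02.
So from lowest to highest: Na < Bi < H.

Na, Bi, H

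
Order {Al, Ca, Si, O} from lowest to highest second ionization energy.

Ca, Si, Al, O

IE_2 is the cost of taking one more electron from the +1 cation: Al⁺ still has 2 valence electrons; Ca⁺ still has 1 valence electron; Si⁺ still has 3 valence electrons; O⁺ still has 5 valence electrons.
All are still removing valence electrons, so compare the +1 ions as you would atoms: IE_2 generally rises across a period (higher Z_eff) and falls down a group (larger shell), subject to the usual subshell exceptions.
Valence configurations: Al⁺ [Ne]3s², Ca⁺ [Ar]4s¹, Si⁺ [Ne]3s²3p¹, O⁺ [He]2s²2p³.
Si⁺ loses a lone 3p electron whereas Al⁺ must break into a filled 3s² pair, so IE_2(Al) > IE_2(Si) even though Si has the higher nuclear charge.
Tabulated IE_2 (kJ/mol): Al 1817, Ca 1145, Si 1577, O 3388.
Putting it together, IE_2: Ca < Si < Al < O.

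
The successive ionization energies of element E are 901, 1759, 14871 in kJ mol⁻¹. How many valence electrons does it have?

2

Look for the largest jump between consecutive ionization energies: IE3/IE2 ≈ 8.5, far larger than any earlier ratio.
That jump marks the point where a core electron is being removed. So the atom has 2 valence electrons.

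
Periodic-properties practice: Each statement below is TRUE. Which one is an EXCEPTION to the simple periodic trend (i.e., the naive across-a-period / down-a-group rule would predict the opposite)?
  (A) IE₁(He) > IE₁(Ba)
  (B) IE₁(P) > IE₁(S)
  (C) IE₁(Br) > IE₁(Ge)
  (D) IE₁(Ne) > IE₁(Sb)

The general trend: first ionisation energy increases across a period and decreases down a group.
(A) He (period 1, group 18) vs Ba (period 6, group 2): the stated order agrees with the simple trend.
(B) P (period 3, group 15) vs S (period 3, group 16): the stated order contradicts the simple trend.
(C) Br (period 4, group 17) vs Ge (period 4, group 14): the stated order agrees with the simple trend.
(D) Ne (period 2, group 18) vs Sb (period 5, group 15): the stated order agrees with the simple trend.
The exception is (B): S (3p⁴) ionizes more easily than half-filled P (3p³) because the paired 3p electron in S is pushed out by e⁻–e⁻ repulsion.

(B)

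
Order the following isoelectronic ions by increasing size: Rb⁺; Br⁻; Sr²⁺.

All of these have 36 electrons, so size is governed by nuclear charge alone: the more protons, the stronger the pull on the same electron cloud, and the smaller the ion.
Nuclear charges: Sr²⁺ (Z=38), Rb⁺ (Z=37), Br⁻ (Z=35).
Smallest to largest: Sr²⁺ < Rb⁺ < Br⁻.

Sr²⁺ < Rb⁺ < Br⁻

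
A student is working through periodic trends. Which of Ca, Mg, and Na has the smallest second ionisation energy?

The second ionization energy removes an electron from the +1 ion. For each element: Ca⁺ still has 1 valence electron; Mg⁺ still has 1 valence electron; Na⁺ is the bare [Ne] core.
Core electrons are held far more tightly than valence electrons, so Na tops the IE_2 order.
Valence configurations: Ca⁺ [Ar]4s¹, Mg⁺ [Ne]3s¹.
Approximate IE_2 values (kJ/mol): Ca 1145, Mg 1451, Na 4562.
Putting it together, IE_2: Ca < Mg < Na.

Ca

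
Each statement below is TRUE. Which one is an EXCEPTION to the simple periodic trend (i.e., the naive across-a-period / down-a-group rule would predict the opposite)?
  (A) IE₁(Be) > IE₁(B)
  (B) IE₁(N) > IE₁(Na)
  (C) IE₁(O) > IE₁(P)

(A)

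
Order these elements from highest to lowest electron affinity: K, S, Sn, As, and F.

F, S, Sn, As, K

EA tends to increase across a period and decrease down a group, though the pattern is less regular than for IE or radius.
Here both period and group differ, so the two effects have to be weighed against each other.
As > K: both are in period 4; the period trend gives As the larger value.
Sn > As: this pair runs against the simple trend — see the exception note.
S > Sn: both effects reinforce here, so S is clearly the higher of the two.
F > S: relative to S, both the across-period and down-group shifts push F's electron affinity up.
Note the exception: Sn has a higher electron affinity than As, contrary to the simple trend — adding an electron to As's half-filled np³ subshell costs electron-pairing energy.
Approximate values (kJ/mol): F 328, S 200, K 48, As 78, Sn 107.
So from highest to lowest: F > S > Sn > As > K.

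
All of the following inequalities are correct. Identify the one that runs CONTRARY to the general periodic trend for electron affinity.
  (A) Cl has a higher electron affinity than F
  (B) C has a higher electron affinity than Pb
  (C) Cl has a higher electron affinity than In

The general trend: electron affinity increases across a period and decreases down a group.
(A) Cl (period 3, group 17) vs F (period 2, group 17): the stated order contradicts the simple trend.
(B) C (period 2, group 14) vs Pb (period 6, group 14): the stated order agrees with the simple trend.
(C) Cl (period 3, group 17) vs In (period 5, group 13): the stated order agrees with the simple trend.
The exception is (A): F's small 2p subshell makes the incoming electron feel strong e⁻–e⁻ repulsion, so Cl actually releases more energy on gaining an electron.

(A)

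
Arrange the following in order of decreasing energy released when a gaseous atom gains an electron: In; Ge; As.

Ge is in period 4, group 14; As is in period 4, group 15; In is in period 5, group 13.
Atoms with high Z_eff and room in the valence shell (especially the halogens) have the most exothermic electron affinities.
Here both period and group differ, so the two effects have to be weighed against each other.
As > In: relative to In, both the across-period and down-group shifts push As's electron affinity up.
Ge > As: this pair runs against the simple trend — see the exception note.
Note the exception: Ge has a higher electron affinity than As, contrary to the simple trend — adding an electron to As's half-filled 4p³ is unfavourable, so Ge (4p²) has the more exothermic EA.
Tabulated electron affinity (kJ/mol): Ge 119, As 78, In 29.
So from highest to lowest: Ge > As > In.

Ge, As, In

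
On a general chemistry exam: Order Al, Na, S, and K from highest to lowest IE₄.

Al > Na > K > S

Consider each +3 ion: Al³⁺ is the bare [Ne] core; Na³⁺ is already 2 electrons into the core; S³⁺ still has 3 valence electrons; K³⁺ is already 2 electrons into the core.
Breaking into a closed-shell core is much more expensive than removing a leftover valence electron — K, Na and Al have the largest IE_4 here.
Tabulated IE_4 (kJ/mol): Al 11577, Na 9543, S 4556, K 5877.
So the fourth ionization energies run S < K < Na < Al.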